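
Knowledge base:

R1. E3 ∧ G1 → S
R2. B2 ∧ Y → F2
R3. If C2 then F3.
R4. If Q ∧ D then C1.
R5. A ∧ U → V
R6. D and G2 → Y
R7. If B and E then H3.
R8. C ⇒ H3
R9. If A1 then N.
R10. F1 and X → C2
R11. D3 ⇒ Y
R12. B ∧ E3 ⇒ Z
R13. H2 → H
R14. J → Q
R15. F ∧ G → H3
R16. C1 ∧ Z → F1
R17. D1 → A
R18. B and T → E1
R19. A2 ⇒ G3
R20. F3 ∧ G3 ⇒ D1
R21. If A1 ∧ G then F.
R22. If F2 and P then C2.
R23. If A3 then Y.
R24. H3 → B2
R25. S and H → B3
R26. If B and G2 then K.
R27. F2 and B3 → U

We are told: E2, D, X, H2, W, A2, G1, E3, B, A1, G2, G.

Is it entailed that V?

No

Forward chaining from the given facts derives: S, Y, N, Z, H, G3, F, B3, K, H3, B2, F2, U.
The only rule concluding V is R5, which needs A; that is never established.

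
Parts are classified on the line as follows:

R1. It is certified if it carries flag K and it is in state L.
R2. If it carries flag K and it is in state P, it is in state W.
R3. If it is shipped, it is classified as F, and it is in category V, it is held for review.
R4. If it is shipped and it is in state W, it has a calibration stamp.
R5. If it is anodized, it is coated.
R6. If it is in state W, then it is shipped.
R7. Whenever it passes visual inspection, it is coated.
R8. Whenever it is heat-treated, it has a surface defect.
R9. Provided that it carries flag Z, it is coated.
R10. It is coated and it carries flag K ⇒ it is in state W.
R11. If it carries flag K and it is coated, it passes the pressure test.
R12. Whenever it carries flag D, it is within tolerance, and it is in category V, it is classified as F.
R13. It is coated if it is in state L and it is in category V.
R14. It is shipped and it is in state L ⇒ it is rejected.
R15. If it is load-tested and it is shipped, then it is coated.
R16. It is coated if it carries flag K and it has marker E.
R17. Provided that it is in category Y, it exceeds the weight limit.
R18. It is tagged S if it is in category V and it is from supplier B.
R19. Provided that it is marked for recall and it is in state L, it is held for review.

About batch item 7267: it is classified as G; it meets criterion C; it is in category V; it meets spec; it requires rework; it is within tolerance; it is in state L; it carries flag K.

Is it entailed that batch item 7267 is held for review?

Forward chaining from the given facts derives: is certified, is coated, is in state W, passes the pressure test, is shipped, is rejected, has a calibration stamp.
Rules concluding "it is held for review": R3 needs "it is classified as F"; R19 needs "it is marked for recall" — none of these are established.

No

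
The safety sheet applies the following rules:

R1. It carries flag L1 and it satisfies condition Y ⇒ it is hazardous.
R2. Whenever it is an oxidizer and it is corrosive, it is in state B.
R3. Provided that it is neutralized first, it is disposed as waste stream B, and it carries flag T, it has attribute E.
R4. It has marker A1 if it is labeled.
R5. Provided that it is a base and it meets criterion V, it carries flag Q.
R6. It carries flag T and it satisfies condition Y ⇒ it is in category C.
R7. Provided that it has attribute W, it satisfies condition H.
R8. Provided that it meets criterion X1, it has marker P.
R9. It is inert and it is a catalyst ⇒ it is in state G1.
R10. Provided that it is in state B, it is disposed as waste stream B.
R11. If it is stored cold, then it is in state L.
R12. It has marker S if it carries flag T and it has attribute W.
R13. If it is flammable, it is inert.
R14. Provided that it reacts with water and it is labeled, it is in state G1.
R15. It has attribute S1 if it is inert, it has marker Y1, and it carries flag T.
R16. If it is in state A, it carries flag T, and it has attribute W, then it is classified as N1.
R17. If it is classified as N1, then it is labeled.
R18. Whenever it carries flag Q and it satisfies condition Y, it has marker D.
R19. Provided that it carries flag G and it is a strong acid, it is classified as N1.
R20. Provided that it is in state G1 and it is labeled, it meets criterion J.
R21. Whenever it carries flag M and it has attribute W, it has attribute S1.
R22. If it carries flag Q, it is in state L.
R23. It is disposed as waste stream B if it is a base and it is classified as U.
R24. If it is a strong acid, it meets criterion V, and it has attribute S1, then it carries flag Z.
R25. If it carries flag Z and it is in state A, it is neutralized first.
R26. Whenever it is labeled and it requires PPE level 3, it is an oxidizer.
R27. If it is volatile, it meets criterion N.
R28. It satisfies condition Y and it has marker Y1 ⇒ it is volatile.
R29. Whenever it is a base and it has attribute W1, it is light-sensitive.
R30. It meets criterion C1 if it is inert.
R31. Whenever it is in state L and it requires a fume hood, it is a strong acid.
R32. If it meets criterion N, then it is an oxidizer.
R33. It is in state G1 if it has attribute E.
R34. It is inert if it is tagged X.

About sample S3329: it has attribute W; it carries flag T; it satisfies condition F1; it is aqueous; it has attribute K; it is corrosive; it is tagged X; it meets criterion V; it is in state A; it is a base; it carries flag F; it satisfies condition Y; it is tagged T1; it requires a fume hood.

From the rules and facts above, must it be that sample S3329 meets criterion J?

Forward chaining from the given facts derives: carries flag Q, is in category C, satisfies condition H, has marker S, is classified as N1, is labeled, has marker D, is in state L, is a strong acid, is inert, has marker A1, meets criterion C1.
The only rule concluding "it meets criterion J" is R20, which needs "it is in state G1"; that is never established.

No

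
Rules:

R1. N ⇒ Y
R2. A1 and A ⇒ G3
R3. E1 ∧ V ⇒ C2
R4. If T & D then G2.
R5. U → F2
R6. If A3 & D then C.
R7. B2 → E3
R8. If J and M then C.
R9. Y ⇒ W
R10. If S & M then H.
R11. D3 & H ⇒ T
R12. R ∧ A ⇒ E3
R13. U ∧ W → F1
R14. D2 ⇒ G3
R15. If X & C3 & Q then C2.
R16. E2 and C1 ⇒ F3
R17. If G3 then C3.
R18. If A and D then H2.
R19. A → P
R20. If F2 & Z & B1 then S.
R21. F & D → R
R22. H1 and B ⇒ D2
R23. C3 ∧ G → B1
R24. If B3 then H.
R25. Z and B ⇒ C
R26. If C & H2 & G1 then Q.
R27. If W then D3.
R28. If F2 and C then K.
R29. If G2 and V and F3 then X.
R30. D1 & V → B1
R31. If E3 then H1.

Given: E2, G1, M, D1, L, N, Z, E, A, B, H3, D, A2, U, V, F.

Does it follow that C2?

Forward chaining from the given facts derives: Y, F2, W, F1, H2, P, R, C, Q, D3, K, B1, E3, S, H1, H, T, D2, G2, G3, C3.
Rules concluding C2: R3 needs E1; R15 needs X — none of these are established.

No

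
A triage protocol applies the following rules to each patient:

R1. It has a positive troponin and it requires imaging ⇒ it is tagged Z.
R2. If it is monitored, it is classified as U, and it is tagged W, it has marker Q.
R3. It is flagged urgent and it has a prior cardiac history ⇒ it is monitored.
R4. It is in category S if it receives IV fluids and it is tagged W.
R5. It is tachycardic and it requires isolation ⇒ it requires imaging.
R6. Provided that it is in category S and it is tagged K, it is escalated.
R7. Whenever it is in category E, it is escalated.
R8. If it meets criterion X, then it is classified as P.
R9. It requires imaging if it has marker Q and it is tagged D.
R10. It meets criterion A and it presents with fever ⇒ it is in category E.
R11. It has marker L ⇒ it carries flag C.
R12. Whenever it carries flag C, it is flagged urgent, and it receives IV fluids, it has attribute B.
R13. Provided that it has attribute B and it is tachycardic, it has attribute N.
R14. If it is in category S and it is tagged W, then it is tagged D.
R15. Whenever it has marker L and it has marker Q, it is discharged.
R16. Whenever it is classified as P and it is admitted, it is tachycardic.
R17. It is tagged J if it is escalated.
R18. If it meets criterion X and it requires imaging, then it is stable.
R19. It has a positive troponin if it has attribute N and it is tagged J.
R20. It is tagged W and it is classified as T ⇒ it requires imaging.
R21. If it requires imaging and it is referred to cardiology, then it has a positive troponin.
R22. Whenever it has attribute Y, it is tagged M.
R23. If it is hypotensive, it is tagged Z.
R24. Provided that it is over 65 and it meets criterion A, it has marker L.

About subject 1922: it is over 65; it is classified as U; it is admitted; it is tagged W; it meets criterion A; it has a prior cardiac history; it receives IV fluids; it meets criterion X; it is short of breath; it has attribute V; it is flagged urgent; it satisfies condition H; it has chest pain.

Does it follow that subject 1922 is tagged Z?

No

Forward chaining from the given facts derives: is monitored, is in category S, is classified as P, is tagged D, is tachycardic, has marker L, has marker Q, requires imaging, carries flag C, has attribute B, has attribute N, is discharged, is stable.
Rules concluding "it is tagged Z": R1 needs "it has a positive troponin"; R23 needs "it is hypotensive" — none of these are established.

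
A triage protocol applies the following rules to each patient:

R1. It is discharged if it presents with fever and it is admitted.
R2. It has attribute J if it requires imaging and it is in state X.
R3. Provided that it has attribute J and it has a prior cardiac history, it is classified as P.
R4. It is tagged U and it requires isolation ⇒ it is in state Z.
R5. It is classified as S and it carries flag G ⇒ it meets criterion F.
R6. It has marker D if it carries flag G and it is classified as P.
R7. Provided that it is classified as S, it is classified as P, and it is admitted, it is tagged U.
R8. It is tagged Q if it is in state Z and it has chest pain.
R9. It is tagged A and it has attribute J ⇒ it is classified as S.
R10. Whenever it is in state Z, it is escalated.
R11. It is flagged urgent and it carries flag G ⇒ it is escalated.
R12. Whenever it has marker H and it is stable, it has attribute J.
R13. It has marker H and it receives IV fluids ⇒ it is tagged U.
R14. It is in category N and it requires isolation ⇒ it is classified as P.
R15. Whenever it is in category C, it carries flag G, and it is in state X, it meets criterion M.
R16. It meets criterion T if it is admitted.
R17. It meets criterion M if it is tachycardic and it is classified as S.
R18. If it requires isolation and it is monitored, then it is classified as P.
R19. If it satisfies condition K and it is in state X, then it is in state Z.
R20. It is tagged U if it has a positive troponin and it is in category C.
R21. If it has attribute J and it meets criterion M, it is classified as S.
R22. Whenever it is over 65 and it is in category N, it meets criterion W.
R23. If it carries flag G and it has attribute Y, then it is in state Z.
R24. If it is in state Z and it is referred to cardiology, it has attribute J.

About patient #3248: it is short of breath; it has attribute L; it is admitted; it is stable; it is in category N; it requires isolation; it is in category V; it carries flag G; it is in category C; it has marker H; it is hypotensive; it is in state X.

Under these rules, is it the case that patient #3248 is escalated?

By R12 (it has marker H, it is stable): it has attribute J.
By R14 (it is in category N, it requires isolation): it is classified as P.
By R15 (it is in category C, it carries flag G, it is in state X): it meets criterion M.
By R21 (it has attribute J, it meets criterion M): it is classified as S.
By R7 (it is classified as S, it is classified as P, it is admitted): it is tagged U.
By R4 (it is tagged U, it requires isolation): it is in state Z.
By R10 (it is in state Z): it is escalated.

Yes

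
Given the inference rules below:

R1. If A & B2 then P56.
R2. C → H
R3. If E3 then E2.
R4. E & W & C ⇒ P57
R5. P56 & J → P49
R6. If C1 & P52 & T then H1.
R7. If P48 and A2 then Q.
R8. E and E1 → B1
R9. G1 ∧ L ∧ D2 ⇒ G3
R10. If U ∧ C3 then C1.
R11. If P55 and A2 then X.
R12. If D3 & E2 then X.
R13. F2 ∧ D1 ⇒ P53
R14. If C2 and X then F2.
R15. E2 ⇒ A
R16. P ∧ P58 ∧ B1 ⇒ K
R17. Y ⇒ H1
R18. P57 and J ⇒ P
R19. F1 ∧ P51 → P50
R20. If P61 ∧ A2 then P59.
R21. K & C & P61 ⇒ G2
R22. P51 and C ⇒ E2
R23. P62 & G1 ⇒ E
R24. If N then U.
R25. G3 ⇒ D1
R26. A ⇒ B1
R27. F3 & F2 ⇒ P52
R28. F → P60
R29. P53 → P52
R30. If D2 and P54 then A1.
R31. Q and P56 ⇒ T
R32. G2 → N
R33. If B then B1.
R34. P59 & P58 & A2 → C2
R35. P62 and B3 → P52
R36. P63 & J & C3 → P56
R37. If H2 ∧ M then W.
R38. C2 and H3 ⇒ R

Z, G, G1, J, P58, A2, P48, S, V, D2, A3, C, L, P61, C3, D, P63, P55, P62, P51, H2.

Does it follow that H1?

No

Forward chaining from the given facts derives: H, Q, G3, X, P59, E2, E, D1, C2, P56, P49, F2, A, B1, T, P53, P52.
Rules concluding H1: R6 needs C1; R17 needs Y — none of these are established.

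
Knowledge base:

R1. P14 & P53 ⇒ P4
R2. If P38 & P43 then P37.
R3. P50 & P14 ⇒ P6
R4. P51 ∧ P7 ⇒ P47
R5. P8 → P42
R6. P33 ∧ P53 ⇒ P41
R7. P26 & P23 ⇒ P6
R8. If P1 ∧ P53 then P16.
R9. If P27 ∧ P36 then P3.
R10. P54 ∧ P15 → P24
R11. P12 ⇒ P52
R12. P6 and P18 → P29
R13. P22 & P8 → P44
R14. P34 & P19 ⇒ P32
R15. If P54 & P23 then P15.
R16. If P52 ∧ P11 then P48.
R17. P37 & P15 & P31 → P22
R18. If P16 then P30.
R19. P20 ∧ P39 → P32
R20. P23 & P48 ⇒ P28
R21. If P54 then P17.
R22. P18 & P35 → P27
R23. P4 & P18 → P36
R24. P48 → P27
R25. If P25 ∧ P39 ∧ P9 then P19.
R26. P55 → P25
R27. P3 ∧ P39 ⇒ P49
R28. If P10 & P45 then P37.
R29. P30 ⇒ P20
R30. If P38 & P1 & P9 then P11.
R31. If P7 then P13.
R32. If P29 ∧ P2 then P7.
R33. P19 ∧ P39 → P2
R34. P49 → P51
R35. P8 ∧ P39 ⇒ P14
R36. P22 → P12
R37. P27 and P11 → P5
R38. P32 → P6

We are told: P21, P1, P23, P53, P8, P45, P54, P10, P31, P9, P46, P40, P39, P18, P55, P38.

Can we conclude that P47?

P16  (by R8: P1, P53)
P15  (by R15: P54, P23)
P30  (by R18: P16)
P25  (by R26: P55)
P37  (by R28: P10, P45)
P20  (by R29: P30)
P11  (by R30: P38, P1, P9)
P14  (by R35: P8, P39)
P4  (by R1: P14, P53)
P22  (by R17: P37, P15, P31)
P32  (by R19: P20, P39)
P36  (by R23: P4, P18)
P19  (by R25: P25, P39, P9)
P2  (by R33: P19, P39)
P12  (by R36: P22)
P6  (by R38: P32)
P52  (by R11: P12)
P29  (by R12: P6, P18)
P48  (by R16: P52, P11)
P27  (by R24: P48)
P7  (by R32: P29, P2)
P3  (by R9: P27, P36)
P49  (by R27: P3, P39)
P51  (by R34: P49)
P47  (by R4: P51, P7)

Yes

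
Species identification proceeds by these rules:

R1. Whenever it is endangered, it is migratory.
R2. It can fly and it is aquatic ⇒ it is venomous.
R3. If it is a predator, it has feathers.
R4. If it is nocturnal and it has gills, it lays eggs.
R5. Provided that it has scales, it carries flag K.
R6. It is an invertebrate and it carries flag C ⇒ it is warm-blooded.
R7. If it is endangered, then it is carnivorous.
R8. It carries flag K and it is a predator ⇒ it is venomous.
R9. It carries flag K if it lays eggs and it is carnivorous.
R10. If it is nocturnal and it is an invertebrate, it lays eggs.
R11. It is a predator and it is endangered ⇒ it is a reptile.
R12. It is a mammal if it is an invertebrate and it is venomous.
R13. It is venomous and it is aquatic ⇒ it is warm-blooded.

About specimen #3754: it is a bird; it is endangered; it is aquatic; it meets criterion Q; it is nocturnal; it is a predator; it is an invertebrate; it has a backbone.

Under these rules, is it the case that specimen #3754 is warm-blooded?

By R7 (it is endangered): it is carnivorous.
By R10 (it is nocturnal, it is an invertebrate): it lays eggs.
By R9 (it lays eggs, it is carnivorous): it carries flag K.
By R8 (it carries flag K, it is a predator): it is venomous.
By R13 (it is venomous, it is aquatic): it is warm-blooded.

Yes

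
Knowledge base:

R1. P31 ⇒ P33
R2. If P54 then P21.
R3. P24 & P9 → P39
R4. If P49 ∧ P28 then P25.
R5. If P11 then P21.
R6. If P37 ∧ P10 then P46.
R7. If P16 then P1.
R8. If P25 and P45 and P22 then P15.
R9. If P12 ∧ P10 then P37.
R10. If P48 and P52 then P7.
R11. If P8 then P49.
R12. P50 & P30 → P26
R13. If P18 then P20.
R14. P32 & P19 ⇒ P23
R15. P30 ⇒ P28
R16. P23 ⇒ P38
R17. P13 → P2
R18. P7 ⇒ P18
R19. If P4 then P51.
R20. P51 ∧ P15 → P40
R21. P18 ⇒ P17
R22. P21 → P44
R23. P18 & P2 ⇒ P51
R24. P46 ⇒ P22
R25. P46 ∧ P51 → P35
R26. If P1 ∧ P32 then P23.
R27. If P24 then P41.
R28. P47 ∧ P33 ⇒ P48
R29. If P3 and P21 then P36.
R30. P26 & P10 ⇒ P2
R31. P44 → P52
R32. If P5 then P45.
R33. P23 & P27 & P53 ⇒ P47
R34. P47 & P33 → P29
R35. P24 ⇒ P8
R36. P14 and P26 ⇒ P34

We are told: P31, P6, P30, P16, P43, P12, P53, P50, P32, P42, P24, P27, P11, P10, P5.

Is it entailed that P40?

Yes

P33  (by R1: P31)
P21  (by R5: P11)
P1  (by R7: P16)
P37  (by R9: P12, P10)
P26  (by R12: P50, P30)
P28  (by R15: P30)
P44  (by R22: P21)
P23  (by R26: P1, P32)
P2  (by R30: P26, P10)
P52  (by R31: P44)
P45  (by R32: P5)
P47  (by R33: P23, P27, P53)
P8  (by R35: P24)
P46  (by R6: P37, P10)
P49  (by R11: P8)
P22  (by R24: P46)
P48  (by R28: P47, P33)
P25  (by R4: P49, P28)
P15  (by R8: P25, P45, P22)
P7  (by R10: P48, P52)
P18  (by R18: P7)
P51  (by R23: P18, P2)
P40  (by R20: P51, P15)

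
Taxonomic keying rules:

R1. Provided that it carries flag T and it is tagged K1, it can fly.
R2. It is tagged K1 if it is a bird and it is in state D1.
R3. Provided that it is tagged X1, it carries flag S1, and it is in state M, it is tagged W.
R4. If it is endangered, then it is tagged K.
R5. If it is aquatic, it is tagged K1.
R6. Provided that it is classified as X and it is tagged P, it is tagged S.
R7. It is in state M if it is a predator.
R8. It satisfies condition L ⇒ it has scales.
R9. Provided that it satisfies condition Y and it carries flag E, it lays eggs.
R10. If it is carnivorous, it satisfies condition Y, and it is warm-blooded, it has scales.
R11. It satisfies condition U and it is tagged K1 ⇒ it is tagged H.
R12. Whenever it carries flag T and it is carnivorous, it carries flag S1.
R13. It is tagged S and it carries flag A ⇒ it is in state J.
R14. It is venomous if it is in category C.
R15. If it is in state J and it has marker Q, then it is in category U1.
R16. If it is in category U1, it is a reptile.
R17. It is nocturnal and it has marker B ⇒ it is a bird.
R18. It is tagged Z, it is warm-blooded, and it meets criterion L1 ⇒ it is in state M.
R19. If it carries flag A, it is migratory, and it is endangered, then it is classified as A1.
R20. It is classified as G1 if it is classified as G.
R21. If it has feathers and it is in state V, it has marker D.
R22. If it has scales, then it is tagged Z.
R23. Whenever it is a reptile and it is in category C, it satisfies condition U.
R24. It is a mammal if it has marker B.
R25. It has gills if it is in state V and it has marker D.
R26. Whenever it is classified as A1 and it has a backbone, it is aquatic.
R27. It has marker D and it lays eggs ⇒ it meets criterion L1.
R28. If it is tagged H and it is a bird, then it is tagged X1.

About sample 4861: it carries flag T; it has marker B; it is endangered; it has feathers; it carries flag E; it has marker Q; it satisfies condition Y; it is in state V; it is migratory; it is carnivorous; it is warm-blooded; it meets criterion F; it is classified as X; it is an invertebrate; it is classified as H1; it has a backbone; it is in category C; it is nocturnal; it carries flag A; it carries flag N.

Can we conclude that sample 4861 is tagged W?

Forward chaining from the given facts derives: is tagged K, lays eggs, has scales, carries flag S1, is venomous, is a bird, is classified as A1, has marker D, is tagged Z, is a mammal, has gills, is aquatic, meets criterion L1, is tagged K1, is in state M, can fly.
The only rule concluding "it is tagged W" is R3, which needs "it is tagged X1"; that is never established.

No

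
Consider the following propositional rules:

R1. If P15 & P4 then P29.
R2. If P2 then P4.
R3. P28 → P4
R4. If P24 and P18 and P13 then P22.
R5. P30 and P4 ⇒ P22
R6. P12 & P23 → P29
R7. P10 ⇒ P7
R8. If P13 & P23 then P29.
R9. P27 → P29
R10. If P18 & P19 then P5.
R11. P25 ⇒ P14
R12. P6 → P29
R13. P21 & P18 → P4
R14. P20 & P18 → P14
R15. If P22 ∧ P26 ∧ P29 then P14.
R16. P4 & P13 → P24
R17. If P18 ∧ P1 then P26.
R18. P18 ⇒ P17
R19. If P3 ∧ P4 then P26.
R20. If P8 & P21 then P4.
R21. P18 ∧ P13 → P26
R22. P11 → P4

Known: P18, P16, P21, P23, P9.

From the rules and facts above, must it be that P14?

Forward chaining from the given facts derives: P4, P17.
Rules concluding P14: R11 needs P25; R14 needs P20; R15 needs P22 — none of these are established.

No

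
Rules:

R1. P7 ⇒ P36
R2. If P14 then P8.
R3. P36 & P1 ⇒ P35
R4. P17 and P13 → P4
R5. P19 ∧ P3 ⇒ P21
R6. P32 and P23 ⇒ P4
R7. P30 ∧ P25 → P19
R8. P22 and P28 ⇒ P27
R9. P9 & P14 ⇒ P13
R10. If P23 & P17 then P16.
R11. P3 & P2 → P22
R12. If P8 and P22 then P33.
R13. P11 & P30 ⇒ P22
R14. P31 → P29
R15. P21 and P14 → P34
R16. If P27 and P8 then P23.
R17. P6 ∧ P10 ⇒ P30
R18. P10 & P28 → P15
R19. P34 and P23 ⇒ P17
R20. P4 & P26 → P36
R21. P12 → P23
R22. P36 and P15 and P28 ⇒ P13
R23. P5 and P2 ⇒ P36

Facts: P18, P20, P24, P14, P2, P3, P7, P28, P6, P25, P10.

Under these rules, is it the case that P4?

P36  (by R1: P7)
P8  (by R2: P14)
P22  (by R11: P3, P2)
P30  (by R17: P6, P10)
P15  (by R18: P10, P28)
P13  (by R22: P36, P15, P28)
P19  (by R7: P30, P25)
P27  (by R8: P22, P28)
P23  (by R16: P27, P8)
P21  (by R5: P19, P3)
P34  (by R15: P21, P14)
P17  (by R19: P34, P23)
P4  (by R4: P17, P13)

Yes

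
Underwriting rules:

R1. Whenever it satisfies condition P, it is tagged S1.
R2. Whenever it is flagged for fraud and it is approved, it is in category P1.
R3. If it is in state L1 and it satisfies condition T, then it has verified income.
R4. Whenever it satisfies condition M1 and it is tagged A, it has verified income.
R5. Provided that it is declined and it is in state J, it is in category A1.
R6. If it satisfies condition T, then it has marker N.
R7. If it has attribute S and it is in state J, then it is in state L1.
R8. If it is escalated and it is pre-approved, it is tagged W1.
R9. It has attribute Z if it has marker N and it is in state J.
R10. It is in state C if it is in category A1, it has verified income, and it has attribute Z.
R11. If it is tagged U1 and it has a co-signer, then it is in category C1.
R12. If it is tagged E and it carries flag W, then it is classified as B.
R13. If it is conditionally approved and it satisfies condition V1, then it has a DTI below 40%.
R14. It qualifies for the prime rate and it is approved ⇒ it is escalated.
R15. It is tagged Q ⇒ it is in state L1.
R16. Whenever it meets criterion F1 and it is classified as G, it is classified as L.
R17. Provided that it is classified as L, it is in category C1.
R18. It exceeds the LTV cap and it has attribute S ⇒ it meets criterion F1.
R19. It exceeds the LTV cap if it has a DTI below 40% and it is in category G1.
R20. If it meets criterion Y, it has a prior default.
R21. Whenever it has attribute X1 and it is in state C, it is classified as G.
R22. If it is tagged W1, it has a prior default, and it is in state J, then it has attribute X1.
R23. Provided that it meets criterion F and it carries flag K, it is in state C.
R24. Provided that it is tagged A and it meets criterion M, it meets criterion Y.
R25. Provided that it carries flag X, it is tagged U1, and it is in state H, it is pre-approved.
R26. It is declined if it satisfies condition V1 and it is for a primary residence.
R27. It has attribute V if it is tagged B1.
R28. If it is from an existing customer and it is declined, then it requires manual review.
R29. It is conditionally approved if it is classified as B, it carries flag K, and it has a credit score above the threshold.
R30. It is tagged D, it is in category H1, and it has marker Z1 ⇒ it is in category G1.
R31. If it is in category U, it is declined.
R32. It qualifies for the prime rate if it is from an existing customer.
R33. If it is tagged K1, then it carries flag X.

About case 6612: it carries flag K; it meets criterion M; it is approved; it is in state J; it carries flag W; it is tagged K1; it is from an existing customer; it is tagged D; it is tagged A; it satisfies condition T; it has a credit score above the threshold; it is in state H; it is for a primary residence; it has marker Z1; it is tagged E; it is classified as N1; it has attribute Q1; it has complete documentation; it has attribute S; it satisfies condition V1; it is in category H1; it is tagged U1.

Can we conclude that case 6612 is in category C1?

By R6 (it satisfies condition T): it has marker N.
By R7 (it has attribute S, it is in state J): it is in state L1.
By R9 (it has marker N, it is in state J): it has attribute Z.
By R12 (it is tagged E, it carries flag W): it is classified as B.
By R24 (it is tagged A, it meets criterion M): it meets criterion Y.
By R26 (it satisfies condition V1, it is for a primary residence): it is declined.
By R29 (it is classified as B, it carries flag K, it has a credit score above the threshold): it is conditionally approved.
By R30 (it is tagged D, it is in category H1, it has marker Z1): it is in category G1.
By R32 (it is from an existing customer): it qualifies for the prime rate.
By R33 (it is tagged K1): it carries flag X.
By R3 (it is in state L1, it satisfies condition T): it has verified income.
By R5 (it is declined, it is in state J): it is in category A1.
By R10 (it is in category A1, it has verified income, it has attribute Z): it is in state C.
By R13 (it is conditionally approved, it satisfies condition V1): it has a DTI below 40%.
By R14 (it qualifies for the prime rate, it is approved): it is escalated.
By R19 (it has a DTI below 40%, it is in category G1): it exceeds the LTV cap.
By R20 (it meets criterion Y): it has a prior default.
By R25 (it carries flag X, it is tagged U1, it is in state H): it is pre-approved.
By R8 (it is escalated, it is pre-approved): it is tagged W1.
By R18 (it exceeds the LTV cap, it has attribute S): it meets criterion F1.
By R22 (it is tagged W1, it has a prior default, it is in state J): it has attribute X1.
By R21 (it has attribute X1, it is in state C): it is classified as G.
By R16 (it meets criterion F1, it is classified as G): it is classified as L.
By R17 (it is classified as L): it is in category C1.

Yes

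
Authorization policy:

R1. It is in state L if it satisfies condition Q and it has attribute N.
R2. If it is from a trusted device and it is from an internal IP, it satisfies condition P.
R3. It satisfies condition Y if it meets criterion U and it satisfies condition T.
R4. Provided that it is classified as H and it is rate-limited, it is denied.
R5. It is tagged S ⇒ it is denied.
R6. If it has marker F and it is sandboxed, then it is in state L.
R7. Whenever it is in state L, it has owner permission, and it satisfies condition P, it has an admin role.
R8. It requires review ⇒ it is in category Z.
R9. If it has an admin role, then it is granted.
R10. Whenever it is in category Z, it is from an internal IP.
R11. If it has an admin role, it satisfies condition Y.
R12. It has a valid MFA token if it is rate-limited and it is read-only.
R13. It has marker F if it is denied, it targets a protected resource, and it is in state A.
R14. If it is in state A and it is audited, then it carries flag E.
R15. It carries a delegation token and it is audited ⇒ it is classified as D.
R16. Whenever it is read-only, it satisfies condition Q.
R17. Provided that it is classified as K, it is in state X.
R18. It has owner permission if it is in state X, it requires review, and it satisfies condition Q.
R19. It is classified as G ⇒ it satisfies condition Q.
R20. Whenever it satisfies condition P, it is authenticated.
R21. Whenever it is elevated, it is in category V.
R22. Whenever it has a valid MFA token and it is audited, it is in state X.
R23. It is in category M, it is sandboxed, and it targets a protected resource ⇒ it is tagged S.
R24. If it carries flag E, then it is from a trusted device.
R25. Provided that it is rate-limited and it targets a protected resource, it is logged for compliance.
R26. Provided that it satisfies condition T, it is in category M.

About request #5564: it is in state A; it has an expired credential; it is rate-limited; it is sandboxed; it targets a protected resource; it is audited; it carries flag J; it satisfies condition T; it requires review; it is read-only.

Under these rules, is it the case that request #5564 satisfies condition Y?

Yes

By R8 (it requires review): it is in category Z.
By R10 (it is in category Z): it is from an internal IP.
By R12 (it is rate-limited, it is read-only): it has a valid MFA token.
By R14 (it is in state A, it is audited): it carries flag E.
By R16 (it is read-only): it satisfies condition Q.
By R22 (it has a valid MFA token, it is audited): it is in state X.
By R24 (it carries flag E): it is from a trusted device.
By R26 (it satisfies condition T): it is in category M.
By R2 (it is from a trusted device, it is from an internal IP): it satisfies condition P.
By R18 (it is in state X, it requires review, it satisfies condition Q): it has owner permission.
By R23 (it is in category M, it is sandboxed, it targets a protected resource): it is tagged S.
By R5 (it is tagged S): it is denied.
By R13 (it is denied, it targets a protected resource, it is in state A): it has marker F.
By R6 (it has marker F, it is sandboxed): it is in state L.
By R7 (it is in state L, it has owner permission, it satisfies condition P): it has an admin role.
By R11 (it has an admin role): it satisfies condition Y.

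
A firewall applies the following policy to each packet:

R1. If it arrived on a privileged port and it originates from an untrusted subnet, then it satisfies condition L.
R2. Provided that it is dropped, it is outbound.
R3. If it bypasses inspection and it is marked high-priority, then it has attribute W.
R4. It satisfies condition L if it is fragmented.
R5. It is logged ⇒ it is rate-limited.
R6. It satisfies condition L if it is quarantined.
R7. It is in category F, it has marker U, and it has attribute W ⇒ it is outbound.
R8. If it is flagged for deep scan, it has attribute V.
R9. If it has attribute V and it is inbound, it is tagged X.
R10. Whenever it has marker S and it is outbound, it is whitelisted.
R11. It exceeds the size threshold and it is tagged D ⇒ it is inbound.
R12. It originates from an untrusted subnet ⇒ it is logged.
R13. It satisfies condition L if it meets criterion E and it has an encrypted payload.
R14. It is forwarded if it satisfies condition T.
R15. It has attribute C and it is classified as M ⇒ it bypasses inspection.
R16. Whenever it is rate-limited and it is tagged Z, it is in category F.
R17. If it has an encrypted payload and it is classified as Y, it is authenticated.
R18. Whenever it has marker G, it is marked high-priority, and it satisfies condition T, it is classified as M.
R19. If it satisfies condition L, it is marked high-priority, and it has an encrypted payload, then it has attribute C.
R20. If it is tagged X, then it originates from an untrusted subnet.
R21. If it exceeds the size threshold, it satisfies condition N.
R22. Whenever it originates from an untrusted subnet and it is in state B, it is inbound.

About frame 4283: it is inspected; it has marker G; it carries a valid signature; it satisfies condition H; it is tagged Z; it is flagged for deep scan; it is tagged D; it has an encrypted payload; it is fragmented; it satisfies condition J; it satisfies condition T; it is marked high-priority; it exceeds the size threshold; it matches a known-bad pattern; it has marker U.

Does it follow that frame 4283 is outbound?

By R4 (it is fragmented): it satisfies condition L.
By R8 (it is flagged for deep scan): it has attribute V.
By R11 (it exceeds the size threshold, it is tagged D): it is inbound.
By R18 (it has marker G, it is marked high-priority, it satisfies condition T): it is classified as M.
By R19 (it satisfies condition L, it is marked high-priority, it has an encrypted payload): it has attribute C.
By R9 (it has attribute V, it is inbound): it is tagged X.
By R15 (it has attribute C, it is classified as M): it bypasses inspection.
By R20 (it is tagged X): it originates from an untrusted subnet.
By R3 (it bypasses inspection, it is marked high-priority): it has attribute W.
By R12 (it originates from an untrusted subnet): it is logged.
By R5 (it is logged): it is rate-limited.
By R16 (it is rate-limited, it is tagged Z): it is in category F.
By R7 (it is in category F, it has marker U, it has attribute W): it is outbound.

Yes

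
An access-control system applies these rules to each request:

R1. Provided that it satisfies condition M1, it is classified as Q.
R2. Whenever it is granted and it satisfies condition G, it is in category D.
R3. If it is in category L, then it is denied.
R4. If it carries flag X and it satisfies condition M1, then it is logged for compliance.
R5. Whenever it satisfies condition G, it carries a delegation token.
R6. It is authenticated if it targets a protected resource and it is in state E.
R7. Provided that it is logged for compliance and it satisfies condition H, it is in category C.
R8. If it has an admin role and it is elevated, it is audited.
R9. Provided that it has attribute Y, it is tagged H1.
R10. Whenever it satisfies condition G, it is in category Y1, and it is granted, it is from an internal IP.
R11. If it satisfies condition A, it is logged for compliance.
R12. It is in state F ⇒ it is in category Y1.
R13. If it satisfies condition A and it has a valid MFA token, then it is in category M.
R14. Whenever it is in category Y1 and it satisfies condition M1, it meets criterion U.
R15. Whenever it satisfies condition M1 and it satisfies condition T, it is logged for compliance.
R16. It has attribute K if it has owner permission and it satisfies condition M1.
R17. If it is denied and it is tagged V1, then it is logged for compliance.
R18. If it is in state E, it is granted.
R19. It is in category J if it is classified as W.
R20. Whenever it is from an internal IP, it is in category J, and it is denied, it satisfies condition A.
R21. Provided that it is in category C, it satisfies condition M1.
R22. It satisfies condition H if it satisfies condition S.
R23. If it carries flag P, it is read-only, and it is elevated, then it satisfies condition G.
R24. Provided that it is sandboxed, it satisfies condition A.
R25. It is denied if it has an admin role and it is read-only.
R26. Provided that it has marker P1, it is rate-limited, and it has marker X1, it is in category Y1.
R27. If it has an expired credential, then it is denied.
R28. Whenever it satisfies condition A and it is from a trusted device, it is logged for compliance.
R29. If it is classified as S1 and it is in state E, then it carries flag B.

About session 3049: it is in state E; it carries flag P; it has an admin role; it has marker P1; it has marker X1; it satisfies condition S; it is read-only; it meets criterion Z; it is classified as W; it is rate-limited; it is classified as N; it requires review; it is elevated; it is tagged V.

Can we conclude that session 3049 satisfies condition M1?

Yes

By R18 (it is in state E): it is granted.
By R19 (it is classified as W): it is in category J.
By R22 (it satisfies condition S): it satisfies condition H.
By R23 (it carries flag P, it is read-only, it is elevated): it satisfies condition G.
By R25 (it has an admin role, it is read-only): it is denied.
By R26 (it has marker P1, it is rate-limited, it has marker X1): it is in category Y1.
By R10 (it satisfies condition G, it is in category Y1, it is granted): it is from an internal IP.
By R20 (it is from an internal IP, it is in category J, it is denied): it satisfies condition A.
By R11 (it satisfies condition A): it is logged for compliance.
By R7 (it is logged for compliance, it satisfies condition H): it is in category C.
By R21 (it is in category C): it satisfies condition M1.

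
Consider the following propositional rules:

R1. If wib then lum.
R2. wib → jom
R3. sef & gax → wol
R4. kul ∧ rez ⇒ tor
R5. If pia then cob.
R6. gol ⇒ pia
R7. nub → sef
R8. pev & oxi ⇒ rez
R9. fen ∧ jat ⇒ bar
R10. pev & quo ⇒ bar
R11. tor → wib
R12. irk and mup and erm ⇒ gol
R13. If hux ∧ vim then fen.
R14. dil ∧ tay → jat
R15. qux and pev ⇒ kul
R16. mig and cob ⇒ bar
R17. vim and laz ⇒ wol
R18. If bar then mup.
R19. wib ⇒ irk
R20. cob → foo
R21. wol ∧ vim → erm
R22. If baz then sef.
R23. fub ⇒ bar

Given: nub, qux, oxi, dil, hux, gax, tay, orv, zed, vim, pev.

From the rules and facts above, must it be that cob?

sef  (by R7: nub)
rez  (by R8: pev, oxi)
fen  (by R13: hux, vim)
jat  (by R14: dil, tay)
kul  (by R15: qux, pev)
wol  (by R3: sef, gax)
tor  (by R4: kul, rez)
bar  (by R9: fen, jat)
wib  (by R11: tor)
mup  (by R18: bar)
irk  (by R19: wib)
erm  (by R21: wol, vim)
gol  (by R12: irk, mup, erm)
pia  (by R6: gol)
cob  (by R5: pia)

Yes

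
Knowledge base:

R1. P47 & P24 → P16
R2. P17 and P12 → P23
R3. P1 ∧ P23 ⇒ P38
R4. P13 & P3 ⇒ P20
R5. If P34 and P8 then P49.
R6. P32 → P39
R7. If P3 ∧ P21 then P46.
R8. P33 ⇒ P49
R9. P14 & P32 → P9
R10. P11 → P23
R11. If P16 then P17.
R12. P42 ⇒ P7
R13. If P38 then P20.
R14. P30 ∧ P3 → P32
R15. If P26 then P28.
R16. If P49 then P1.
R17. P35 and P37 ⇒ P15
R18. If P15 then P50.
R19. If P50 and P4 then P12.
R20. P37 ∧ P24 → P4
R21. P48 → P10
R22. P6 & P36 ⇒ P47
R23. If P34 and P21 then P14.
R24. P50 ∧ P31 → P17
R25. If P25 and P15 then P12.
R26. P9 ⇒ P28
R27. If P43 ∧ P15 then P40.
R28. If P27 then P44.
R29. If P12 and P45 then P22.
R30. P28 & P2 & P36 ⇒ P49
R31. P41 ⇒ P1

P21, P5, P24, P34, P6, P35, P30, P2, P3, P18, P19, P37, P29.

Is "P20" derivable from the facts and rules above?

No

Forward chaining from the given facts derives: P46, P32, P15, P50, P4, P14, P39, P9, P12, P28.
Rules concluding P20: R4 needs P13; R13 needs P38 — none of these are established.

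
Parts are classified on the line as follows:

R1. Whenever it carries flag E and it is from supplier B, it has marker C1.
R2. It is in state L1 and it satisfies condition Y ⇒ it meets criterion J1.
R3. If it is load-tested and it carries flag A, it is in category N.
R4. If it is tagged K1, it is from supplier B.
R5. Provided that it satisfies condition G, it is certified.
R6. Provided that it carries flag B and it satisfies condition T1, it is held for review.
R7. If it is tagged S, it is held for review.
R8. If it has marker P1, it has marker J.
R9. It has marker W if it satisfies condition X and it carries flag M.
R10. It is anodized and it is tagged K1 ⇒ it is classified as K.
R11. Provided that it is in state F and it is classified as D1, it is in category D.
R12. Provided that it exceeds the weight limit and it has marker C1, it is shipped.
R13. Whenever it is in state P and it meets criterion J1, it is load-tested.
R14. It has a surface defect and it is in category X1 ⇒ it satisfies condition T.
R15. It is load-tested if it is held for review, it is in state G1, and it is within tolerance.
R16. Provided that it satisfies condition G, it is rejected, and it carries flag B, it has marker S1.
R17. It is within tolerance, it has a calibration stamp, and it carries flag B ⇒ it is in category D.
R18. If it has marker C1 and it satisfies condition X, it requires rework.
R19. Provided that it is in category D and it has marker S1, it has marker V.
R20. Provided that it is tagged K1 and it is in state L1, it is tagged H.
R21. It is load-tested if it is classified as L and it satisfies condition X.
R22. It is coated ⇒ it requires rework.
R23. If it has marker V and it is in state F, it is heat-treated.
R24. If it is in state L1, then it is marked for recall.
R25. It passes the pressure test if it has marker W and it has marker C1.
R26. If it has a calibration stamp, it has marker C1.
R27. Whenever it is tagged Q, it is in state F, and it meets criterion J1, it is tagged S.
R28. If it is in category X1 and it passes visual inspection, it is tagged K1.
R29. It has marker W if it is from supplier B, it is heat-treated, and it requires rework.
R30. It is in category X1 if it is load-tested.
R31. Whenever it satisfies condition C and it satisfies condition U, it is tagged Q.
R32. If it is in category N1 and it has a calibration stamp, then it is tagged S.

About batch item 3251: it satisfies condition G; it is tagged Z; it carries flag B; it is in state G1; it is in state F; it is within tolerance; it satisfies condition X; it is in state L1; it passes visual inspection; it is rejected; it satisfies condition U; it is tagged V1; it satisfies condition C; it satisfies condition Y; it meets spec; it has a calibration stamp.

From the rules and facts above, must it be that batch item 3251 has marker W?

Yes

By R2 (it is in state L1, it satisfies condition Y): it meets criterion J1.
By R16 (it satisfies condition G, it is rejected, it carries flag B): it has marker S1.
By R17 (it is within tolerance, it has a calibration stamp, it carries flag B): it is in category D.
By R19 (it is in category D, it has marker S1): it has marker V.
By R23 (it has marker V, it is in state F): it is heat-treated.
By R26 (it has a calibration stamp): it has marker C1.
By R31 (it satisfies condition C, it satisfies condition U): it is tagged Q.
By R18 (it has marker C1, it satisfies condition X): it requires rework.
By R27 (it is tagged Q, it is in state F, it meets criterion J1): it is tagged S.
By R7 (it is tagged S): it is held for review.
By R15 (it is held for review, it is in state G1, it is within tolerance): it is load-tested.
By R30 (it is load-tested): it is in category X1.
By R28 (it is in category X1, it passes visual inspection): it is tagged K1.
By R4 (it is tagged K1): it is from supplier B.
By R29 (it is from supplier B, it is heat-treated, it requires rework): it has marker W.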